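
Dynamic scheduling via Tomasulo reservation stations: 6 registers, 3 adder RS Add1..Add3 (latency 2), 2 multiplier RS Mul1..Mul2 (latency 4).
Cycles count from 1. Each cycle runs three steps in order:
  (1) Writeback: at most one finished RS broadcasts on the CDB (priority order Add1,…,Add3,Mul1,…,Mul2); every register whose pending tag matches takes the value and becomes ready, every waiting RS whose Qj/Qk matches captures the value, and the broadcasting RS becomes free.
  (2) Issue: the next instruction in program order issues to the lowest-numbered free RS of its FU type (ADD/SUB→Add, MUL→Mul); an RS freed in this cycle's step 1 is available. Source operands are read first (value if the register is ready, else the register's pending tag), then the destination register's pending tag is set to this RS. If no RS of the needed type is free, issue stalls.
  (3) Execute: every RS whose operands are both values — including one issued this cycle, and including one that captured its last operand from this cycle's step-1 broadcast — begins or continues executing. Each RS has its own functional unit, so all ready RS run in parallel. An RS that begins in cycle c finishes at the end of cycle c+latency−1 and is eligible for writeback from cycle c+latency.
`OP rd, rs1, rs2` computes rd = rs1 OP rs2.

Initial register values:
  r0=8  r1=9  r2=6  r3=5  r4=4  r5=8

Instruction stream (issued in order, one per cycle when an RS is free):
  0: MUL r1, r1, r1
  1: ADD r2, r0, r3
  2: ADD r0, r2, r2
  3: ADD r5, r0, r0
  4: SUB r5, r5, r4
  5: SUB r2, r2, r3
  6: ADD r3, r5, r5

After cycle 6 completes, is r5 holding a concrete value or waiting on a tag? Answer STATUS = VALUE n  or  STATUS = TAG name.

c1: issue MUL r1<-Mul1 | r0:8,r1:Mul1,r2:6,r3:5,r4:4,r5:8
c2: issue ADD r2<-Add1 | r0:8,r1:Mul1,r2:Add1,r3:5,r4:4,r5:8
c3: issue ADD r0<-Add2 | r0:Add2,r1:Mul1,r2:Add1,r3:5,r4:4,r5:8
c4: CDB Add1=13; issue ADD r5<-Add1 | r0:Add2,r1:Mul1,r2:13,r3:5,r4:4,r5:Add1
c5: CDB Mul1=81; issue SUB r5<-Add3 | r0:Add2,r1:81,r2:13,r3:5,r4:4,r5:Add3
c6: CDB Add2=26; issue SUB r2<-Add2 | r0:26,r1:81,r2:Add2,r3:5,r4:4,r5:Add3

STATUS = TAG Add3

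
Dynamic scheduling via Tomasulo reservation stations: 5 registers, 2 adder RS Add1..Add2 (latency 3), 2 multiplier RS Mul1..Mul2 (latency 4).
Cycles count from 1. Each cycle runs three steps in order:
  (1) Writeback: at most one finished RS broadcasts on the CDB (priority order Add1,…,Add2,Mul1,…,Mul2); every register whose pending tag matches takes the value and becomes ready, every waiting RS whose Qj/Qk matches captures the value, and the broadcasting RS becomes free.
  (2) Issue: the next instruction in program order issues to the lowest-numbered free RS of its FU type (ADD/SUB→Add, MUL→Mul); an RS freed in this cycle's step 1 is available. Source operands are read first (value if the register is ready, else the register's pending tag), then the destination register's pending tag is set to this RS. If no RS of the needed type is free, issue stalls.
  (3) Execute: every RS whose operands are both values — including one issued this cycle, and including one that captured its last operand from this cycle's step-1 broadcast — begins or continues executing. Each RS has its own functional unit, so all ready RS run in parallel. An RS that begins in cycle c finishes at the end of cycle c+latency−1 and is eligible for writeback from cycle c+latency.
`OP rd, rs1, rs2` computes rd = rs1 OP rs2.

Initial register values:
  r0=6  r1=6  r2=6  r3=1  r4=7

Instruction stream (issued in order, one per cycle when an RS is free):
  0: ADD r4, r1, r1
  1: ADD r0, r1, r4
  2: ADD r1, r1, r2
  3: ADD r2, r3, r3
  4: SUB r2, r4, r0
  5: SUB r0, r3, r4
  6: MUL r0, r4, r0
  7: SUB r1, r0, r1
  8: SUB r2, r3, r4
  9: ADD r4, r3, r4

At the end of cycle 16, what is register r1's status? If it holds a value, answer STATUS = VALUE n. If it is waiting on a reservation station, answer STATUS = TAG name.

STATUS = TAG Add2

cycle 1: issue ADD r4<-Add1 // r0:6,r1:6,r2:6,r3:1,r4:Add1
cycle 2: issue ADD r0<-Add2 // r0:Add2,r1:6,r2:6,r3:1,r4:Add1
cycle 3: stall // r0:Add2,r1:6,r2:6,r3:1,r4:Add1
cycle 4: CDB Add1=12; issue ADD r1<-Add1 // r0:Add2,r1:Add1,r2:6,r3:1,r4:12
cycle 5: stall // r0:Add2,r1:Add1,r2:6,r3:1,r4:12
cycle 6: stall // r0:Add2,r1:Add1,r2:6,r3:1,r4:12
cycle 7: CDB Add1=12; issue ADD r2<-Add1 // r0:Add2,r1:12,r2:Add1,r3:1,r4:12
cycle 8: CDB Add2=18; issue SUB r2<-Add2 // r0:18,r1:12,r2:Add2,r3:1,r4:12
cycle 9: stall // r0:18,r1:12,r2:Add2,r3:1,r4:12
cycle 10: CDB Add1=2; issue SUB r0<-Add1 // r0:Add1,r1:12,r2:Add2,r3:1,r4:12
cycle 11: CDB Add2=-6; issue MUL r0<-Mul1 // r0:Mul1,r1:12,r2:-6,r3:1,r4:12
cycle 12: issue SUB r1<-Add2 // r0:Mul1,r1:Add2,r2:-6,r3:1,r4:12
cycle 13: CDB Add1=-11; issue SUB r2<-Add1 // r0:Mul1,r1:Add2,r2:Add1,r3:1,r4:12
cycle 14: stall // r0:Mul1,r1:Add2,r2:Add1,r3:1,r4:12
cycle 15: stall // r0:Mul1,r1:Add2,r2:Add1,r3:1,r4:12
cycle 16: CDB Add1=-11; issue ADD r4<-Add1 // r0:Mul1,r1:Add2,r2:-11,r3:1,r4:Add1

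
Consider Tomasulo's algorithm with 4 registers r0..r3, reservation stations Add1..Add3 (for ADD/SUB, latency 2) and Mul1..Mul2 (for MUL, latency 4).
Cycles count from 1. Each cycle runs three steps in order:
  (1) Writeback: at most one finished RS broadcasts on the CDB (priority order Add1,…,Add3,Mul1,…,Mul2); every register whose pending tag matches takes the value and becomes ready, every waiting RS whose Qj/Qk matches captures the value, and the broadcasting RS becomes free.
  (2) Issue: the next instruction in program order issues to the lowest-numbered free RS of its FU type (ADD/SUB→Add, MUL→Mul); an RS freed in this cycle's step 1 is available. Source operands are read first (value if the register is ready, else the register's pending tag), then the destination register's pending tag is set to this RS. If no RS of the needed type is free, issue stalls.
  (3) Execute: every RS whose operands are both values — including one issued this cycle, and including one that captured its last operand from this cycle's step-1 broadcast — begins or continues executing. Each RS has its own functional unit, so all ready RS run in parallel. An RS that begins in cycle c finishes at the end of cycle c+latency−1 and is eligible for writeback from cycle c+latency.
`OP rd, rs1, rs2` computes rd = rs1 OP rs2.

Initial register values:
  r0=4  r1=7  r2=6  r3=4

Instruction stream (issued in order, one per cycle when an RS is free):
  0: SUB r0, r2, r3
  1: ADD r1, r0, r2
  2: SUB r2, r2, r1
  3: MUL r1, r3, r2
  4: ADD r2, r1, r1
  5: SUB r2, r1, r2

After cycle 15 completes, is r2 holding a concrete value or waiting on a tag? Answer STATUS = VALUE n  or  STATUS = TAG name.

c1: issue SUB r0<-Add1 | r0:Add1,r1:7,r2:6,r3:4
c2: issue ADD r1<-Add2 | r0:Add1,r1:Add2,r2:6,r3:4
c3: CDB Add1=2; issue SUB r2<-Add1 | r0:2,r1:Add2,r2:Add1,r3:4
c4: issue MUL r1<-Mul1 | r0:2,r1:Mul1,r2:Add1,r3:4
c5: CDB Add2=8; issue ADD r2<-Add2 | r0:2,r1:Mul1,r2:Add2,r3:4
c6: issue SUB r2<-Add3 | r0:2,r1:Mul1,r2:Add3,r3:4
c7: CDB Add1=-2 | r0:2,r1:Mul1,r2:Add3,r3:4
c8: - | r0:2,r1:Mul1,r2:Add3,r3:4
c9: - | r0:2,r1:Mul1,r2:Add3,r3:4
c10: - | r0:2,r1:Mul1,r2:Add3,r3:4
c11: CDB Mul1=-8 | r0:2,r1:-8,r2:Add3,r3:4
c12: - | r0:2,r1:-8,r2:Add3,r3:4
c13: CDB Add2=-16 | r0:2,r1:-8,r2:Add3,r3:4
c14: - | r0:2,r1:-8,r2:Add3,r3:4
c15: CDB Add3=8 | r0:2,r1:-8,r2:8,r3:4

STATUS = VALUE 8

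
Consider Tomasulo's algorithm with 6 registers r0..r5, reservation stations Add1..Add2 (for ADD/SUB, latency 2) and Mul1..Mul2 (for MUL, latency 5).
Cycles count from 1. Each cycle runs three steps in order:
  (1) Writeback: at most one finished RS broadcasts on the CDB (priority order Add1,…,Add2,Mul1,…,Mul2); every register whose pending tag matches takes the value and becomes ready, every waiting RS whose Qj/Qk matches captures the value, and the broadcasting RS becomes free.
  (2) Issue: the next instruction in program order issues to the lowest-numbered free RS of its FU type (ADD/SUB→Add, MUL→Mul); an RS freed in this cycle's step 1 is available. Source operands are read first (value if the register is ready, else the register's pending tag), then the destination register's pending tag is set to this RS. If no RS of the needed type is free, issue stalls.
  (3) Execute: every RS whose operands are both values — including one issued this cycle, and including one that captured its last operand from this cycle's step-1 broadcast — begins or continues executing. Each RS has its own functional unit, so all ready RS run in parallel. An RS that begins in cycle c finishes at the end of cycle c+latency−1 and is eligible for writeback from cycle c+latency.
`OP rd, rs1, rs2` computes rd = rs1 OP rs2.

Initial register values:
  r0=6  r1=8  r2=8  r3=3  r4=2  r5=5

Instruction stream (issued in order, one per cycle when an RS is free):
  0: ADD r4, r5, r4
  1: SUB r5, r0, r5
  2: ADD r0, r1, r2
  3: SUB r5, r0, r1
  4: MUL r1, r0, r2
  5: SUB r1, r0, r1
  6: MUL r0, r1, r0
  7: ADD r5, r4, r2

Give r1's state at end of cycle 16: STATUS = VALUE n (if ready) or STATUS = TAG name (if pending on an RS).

STATUS = VALUE -112

c1: issue ADD r4<-Add1 | r0:6,r1:8,r2:8,r3:3,r4:Add1,r5:5
c2: issue SUB r5<-Add2 | r0:6,r1:8,r2:8,r3:3,r4:Add1,r5:Add2
c3: CDB Add1=7; issue ADD r0<-Add1 | r0:Add1,r1:8,r2:8,r3:3,r4:7,r5:Add2
c4: CDB Add2=1; issue SUB r5<-Add2 | r0:Add1,r1:8,r2:8,r3:3,r4:7,r5:Add2
c5: CDB Add1=16; issue MUL r1<-Mul1 | r0:16,r1:Mul1,r2:8,r3:3,r4:7,r5:Add2
c6: issue SUB r1<-Add1 | r0:16,r1:Add1,r2:8,r3:3,r4:7,r5:Add2
c7: CDB Add2=8; issue MUL r0<-Mul2 | r0:Mul2,r1:Add1,r2:8,r3:3,r4:7,r5:8
c8: issue ADD r5<-Add2 | r0:Mul2,r1:Add1,r2:8,r3:3,r4:7,r5:Add2
c9: - | r0:Mul2,r1:Add1,r2:8,r3:3,r4:7,r5:Add2
c10: CDB Add2=15 | r0:Mul2,r1:Add1,r2:8,r3:3,r4:7,r5:15
c11: CDB Mul1=128 | r0:Mul2,r1:Add1,r2:8,r3:3,r4:7,r5:15
c12: - | r0:Mul2,r1:Add1,r2:8,r3:3,r4:7,r5:15
c13: CDB Add1=-112 | r0:Mul2,r1:-112,r2:8,r3:3,r4:7,r5:15
c14: - | r0:Mul2,r1:-112,r2:8,r3:3,r4:7,r5:15
c15: - | r0:Mul2,r1:-112,r2:8,r3:3,r4:7,r5:15
c16: - | r0:Mul2,r1:-112,r2:8,r3:3,r4:7,r5:15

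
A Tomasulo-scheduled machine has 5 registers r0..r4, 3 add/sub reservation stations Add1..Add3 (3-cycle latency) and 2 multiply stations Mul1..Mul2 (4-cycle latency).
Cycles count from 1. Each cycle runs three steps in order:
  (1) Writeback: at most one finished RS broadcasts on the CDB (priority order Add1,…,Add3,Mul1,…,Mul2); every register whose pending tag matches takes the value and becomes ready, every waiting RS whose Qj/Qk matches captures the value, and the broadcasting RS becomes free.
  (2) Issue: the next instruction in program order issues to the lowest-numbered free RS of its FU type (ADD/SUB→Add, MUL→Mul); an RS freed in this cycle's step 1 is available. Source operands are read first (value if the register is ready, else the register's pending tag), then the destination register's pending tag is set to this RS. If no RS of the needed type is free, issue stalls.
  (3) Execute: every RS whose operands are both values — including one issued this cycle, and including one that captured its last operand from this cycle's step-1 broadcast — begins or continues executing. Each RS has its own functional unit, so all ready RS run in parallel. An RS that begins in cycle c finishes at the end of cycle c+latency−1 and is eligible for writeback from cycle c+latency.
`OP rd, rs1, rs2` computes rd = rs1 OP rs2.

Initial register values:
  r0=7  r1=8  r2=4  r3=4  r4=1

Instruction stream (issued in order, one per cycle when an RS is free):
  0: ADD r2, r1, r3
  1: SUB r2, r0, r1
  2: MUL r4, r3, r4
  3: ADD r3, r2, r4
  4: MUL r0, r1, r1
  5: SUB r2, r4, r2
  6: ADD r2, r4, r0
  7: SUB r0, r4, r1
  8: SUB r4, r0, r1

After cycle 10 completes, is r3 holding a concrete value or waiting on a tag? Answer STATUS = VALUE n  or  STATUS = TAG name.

c1: issue ADD r2<-Add1 | r0:7,r1:8,r2:Add1,r3:4,r4:1
c2: issue SUB r2<-Add2 | r0:7,r1:8,r2:Add2,r3:4,r4:1
c3: issue MUL r4<-Mul1 | r0:7,r1:8,r2:Add2,r3:4,r4:Mul1
c4: CDB Add1=12; issue ADD r3<-Add1 | r0:7,r1:8,r2:Add2,r3:Add1,r4:Mul1
c5: CDB Add2=-1; issue MUL r0<-Mul2 | r0:Mul2,r1:8,r2:-1,r3:Add1,r4:Mul1
c6: issue SUB r2<-Add2 | r0:Mul2,r1:8,r2:Add2,r3:Add1,r4:Mul1
c7: CDB Mul1=4; issue ADD r2<-Add3 | r0:Mul2,r1:8,r2:Add3,r3:Add1,r4:4
c8: stall | r0:Mul2,r1:8,r2:Add3,r3:Add1,r4:4
c9: CDB Mul2=64; stall | r0:64,r1:8,r2:Add3,r3:Add1,r4:4
c10: CDB Add1=3; issue SUB r0<-Add1 | r0:Add1,r1:8,r2:Add3,r3:3,r4:4

STATUS = VALUE 3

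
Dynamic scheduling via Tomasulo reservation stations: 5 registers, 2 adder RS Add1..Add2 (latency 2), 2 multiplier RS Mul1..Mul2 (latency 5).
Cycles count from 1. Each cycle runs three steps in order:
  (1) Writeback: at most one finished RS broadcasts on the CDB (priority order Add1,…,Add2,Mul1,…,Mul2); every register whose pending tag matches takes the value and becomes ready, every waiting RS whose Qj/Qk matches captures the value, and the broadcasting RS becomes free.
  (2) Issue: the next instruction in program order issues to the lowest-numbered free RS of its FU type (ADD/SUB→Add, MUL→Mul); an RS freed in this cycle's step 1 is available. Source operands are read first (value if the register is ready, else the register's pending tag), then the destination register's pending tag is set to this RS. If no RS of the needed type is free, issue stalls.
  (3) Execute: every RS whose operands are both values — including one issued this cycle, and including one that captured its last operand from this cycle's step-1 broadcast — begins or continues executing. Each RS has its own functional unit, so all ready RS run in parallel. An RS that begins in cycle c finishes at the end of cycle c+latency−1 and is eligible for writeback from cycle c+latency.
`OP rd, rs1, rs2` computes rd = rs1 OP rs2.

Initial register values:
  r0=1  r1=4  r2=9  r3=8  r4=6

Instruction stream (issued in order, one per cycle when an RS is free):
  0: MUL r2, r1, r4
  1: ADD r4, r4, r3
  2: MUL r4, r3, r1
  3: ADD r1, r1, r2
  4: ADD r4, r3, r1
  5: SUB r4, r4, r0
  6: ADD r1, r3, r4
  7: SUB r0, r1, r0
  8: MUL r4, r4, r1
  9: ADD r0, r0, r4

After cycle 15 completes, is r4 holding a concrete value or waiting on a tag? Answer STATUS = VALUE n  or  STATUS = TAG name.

cycle 1: issue MUL r2<-Mul1 // r0:1,r1:4,r2:Mul1,r3:8,r4:6
cycle 2: issue ADD r4<-Add1 // r0:1,r1:4,r2:Mul1,r3:8,r4:Add1
cycle 3: issue MUL r4<-Mul2 // r0:1,r1:4,r2:Mul1,r3:8,r4:Mul2
cycle 4: CDB Add1=14; issue ADD r1<-Add1 // r0:1,r1:Add1,r2:Mul1,r3:8,r4:Mul2
cycle 5: issue ADD r4<-Add2 // r0:1,r1:Add1,r2:Mul1,r3:8,r4:Add2
cycle 6: CDB Mul1=24; stall // r0:1,r1:Add1,r2:24,r3:8,r4:Add2
cycle 7: stall // r0:1,r1:Add1,r2:24,r3:8,r4:Add2
cycle 8: CDB Add1=28; issue SUB r4<-Add1 // r0:1,r1:28,r2:24,r3:8,r4:Add1
cycle 9: CDB Mul2=32; stall // r0:1,r1:28,r2:24,r3:8,r4:Add1
cycle 10: CDB Add2=36; issue ADD r1<-Add2 // r0:1,r1:Add2,r2:24,r3:8,r4:Add1
cycle 11: stall // r0:1,r1:Add2,r2:24,r3:8,r4:Add1
cycle 12: CDB Add1=35; issue SUB r0<-Add1 // r0:Add1,r1:Add2,r2:24,r3:8,r4:35
cycle 13: issue MUL r4<-Mul1 // r0:Add1,r1:Add2,r2:24,r3:8,r4:Mul1
cycle 14: CDB Add2=43; issue ADD r0<-Add2 // r0:Add2,r1:43,r2:24,r3:8,r4:Mul1
cycle 15: - // r0:Add2,r1:43,r2:24,r3:8,r4:Mul1

STATUS = TAG Mul1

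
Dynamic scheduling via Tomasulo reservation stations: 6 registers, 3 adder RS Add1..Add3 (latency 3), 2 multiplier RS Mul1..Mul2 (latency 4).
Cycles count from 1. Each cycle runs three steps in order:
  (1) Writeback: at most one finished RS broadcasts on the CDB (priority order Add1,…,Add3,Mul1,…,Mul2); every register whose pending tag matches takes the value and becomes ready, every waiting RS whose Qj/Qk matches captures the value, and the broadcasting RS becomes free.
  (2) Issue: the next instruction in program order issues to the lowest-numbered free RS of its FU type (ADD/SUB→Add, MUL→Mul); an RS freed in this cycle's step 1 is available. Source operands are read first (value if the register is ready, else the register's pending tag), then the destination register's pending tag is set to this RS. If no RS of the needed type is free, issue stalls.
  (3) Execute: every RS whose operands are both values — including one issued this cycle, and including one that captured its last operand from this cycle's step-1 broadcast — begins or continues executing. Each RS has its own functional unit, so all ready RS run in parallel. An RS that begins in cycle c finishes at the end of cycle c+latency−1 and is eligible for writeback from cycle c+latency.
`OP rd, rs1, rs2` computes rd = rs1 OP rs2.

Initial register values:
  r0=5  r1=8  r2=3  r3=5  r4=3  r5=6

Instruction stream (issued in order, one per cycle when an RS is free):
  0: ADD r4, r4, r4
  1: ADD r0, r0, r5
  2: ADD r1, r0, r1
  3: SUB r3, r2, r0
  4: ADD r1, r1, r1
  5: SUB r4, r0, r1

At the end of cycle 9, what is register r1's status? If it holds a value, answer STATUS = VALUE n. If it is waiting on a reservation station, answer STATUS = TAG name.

cycle 1: issue ADD r4<-Add1 // r0:5,r1:8,r2:3,r3:5,r4:Add1,r5:6
cycle 2: issue ADD r0<-Add2 // r0:Add2,r1:8,r2:3,r3:5,r4:Add1,r5:6
cycle 3: issue ADD r1<-Add3 // r0:Add2,r1:Add3,r2:3,r3:5,r4:Add1,r5:6
cycle 4: CDB Add1=6; issue SUB r3<-Add1 // r0:Add2,r1:Add3,r2:3,r3:Add1,r4:6,r5:6
cycle 5: CDB Add2=11; issue ADD r1<-Add2 // r0:11,r1:Add2,r2:3,r3:Add1,r4:6,r5:6
cycle 6: stall // r0:11,r1:Add2,r2:3,r3:Add1,r4:6,r5:6
cycle 7: stall // r0:11,r1:Add2,r2:3,r3:Add1,r4:6,r5:6
cycle 8: CDB Add1=-8; issue SUB r4<-Add1 // r0:11,r1:Add2,r2:3,r3:-8,r4:Add1,r5:6
cycle 9: CDB Add3=19 // r0:11,r1:Add2,r2:3,r3:-8,r4:Add1,r5:6

STATUS = TAG Add2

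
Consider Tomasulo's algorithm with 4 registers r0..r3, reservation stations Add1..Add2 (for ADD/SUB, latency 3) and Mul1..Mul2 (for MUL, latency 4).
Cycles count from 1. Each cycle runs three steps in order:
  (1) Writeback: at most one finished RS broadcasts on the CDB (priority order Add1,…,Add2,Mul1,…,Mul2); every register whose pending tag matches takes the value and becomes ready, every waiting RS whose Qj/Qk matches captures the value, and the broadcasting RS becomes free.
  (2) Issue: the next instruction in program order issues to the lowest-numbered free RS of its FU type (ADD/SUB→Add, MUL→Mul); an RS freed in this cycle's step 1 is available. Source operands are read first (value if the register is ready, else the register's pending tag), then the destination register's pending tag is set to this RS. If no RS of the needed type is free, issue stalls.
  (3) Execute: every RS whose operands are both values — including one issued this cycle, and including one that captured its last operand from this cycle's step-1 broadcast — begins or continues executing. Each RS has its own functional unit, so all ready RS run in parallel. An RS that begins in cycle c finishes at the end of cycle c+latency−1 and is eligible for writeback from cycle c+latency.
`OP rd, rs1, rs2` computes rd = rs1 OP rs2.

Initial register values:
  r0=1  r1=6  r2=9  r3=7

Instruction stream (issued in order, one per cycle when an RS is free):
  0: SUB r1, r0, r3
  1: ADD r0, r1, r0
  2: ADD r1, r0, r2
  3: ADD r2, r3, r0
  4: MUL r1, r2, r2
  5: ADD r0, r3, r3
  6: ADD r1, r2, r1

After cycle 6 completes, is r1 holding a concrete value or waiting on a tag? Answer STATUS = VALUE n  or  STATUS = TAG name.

STATUS = TAG Add1

  c1: issue SUB r1<-Add1  regs: r0:1,r1:Add1,r2:9,r3:7
  c2: issue ADD r0<-Add2  regs: r0:Add2,r1:Add1,r2:9,r3:7
  c3: stall  regs: r0:Add2,r1:Add1,r2:9,r3:7
  c4: CDB Add1=-6; issue ADD r1<-Add1  regs: r0:Add2,r1:Add1,r2:9,r3:7
  c5: stall  regs: r0:Add2,r1:Add1,r2:9,r3:7
  c6: stall  regs: r0:Add2,r1:Add1,r2:9,r3:7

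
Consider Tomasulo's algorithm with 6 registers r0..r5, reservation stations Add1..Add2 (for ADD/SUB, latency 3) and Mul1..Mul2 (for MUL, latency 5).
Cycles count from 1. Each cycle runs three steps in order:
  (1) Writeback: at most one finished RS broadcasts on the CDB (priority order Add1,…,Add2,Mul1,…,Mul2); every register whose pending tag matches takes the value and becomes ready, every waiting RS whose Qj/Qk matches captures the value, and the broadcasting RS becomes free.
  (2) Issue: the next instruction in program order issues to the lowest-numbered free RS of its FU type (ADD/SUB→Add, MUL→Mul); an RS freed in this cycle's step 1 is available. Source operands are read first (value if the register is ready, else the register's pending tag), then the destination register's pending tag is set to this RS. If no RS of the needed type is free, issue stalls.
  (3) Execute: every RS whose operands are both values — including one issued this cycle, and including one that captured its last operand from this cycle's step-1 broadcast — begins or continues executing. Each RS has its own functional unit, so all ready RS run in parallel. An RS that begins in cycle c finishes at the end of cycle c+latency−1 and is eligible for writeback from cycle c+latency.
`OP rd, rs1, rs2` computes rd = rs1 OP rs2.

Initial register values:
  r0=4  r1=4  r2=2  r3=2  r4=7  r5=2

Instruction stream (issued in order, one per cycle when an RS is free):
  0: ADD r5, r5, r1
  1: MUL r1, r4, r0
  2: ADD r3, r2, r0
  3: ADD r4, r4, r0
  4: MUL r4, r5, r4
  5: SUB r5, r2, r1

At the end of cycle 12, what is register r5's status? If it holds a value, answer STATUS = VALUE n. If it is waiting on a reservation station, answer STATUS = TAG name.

STATUS = VALUE -26

c1: issue ADD r5<-Add1 | r0:4,r1:4,r2:2,r3:2,r4:7,r5:Add1
c2: issue MUL r1<-Mul1 | r0:4,r1:Mul1,r2:2,r3:2,r4:7,r5:Add1
c3: issue ADD r3<-Add2 | r0:4,r1:Mul1,r2:2,r3:Add2,r4:7,r5:Add1
c4: CDB Add1=6; issue ADD r4<-Add1 | r0:4,r1:Mul1,r2:2,r3:Add2,r4:Add1,r5:6
c5: issue MUL r4<-Mul2 | r0:4,r1:Mul1,r2:2,r3:Add2,r4:Mul2,r5:6
c6: CDB Add2=6; issue SUB r5<-Add2 | r0:4,r1:Mul1,r2:2,r3:6,r4:Mul2,r5:Add2
c7: CDB Add1=11 | r0:4,r1:Mul1,r2:2,r3:6,r4:Mul2,r5:Add2
c8: CDB Mul1=28 | r0:4,r1:28,r2:2,r3:6,r4:Mul2,r5:Add2
c9: - | r0:4,r1:28,r2:2,r3:6,r4:Mul2,r5:Add2
c10: - | r0:4,r1:28,r2:2,r3:6,r4:Mul2,r5:Add2
c11: CDB Add2=-26 | r0:4,r1:28,r2:2,r3:6,r4:Mul2,r5:-26
c12: CDB Mul2=66 | r0:4,r1:28,r2:2,r3:6,r4:66,r5:-26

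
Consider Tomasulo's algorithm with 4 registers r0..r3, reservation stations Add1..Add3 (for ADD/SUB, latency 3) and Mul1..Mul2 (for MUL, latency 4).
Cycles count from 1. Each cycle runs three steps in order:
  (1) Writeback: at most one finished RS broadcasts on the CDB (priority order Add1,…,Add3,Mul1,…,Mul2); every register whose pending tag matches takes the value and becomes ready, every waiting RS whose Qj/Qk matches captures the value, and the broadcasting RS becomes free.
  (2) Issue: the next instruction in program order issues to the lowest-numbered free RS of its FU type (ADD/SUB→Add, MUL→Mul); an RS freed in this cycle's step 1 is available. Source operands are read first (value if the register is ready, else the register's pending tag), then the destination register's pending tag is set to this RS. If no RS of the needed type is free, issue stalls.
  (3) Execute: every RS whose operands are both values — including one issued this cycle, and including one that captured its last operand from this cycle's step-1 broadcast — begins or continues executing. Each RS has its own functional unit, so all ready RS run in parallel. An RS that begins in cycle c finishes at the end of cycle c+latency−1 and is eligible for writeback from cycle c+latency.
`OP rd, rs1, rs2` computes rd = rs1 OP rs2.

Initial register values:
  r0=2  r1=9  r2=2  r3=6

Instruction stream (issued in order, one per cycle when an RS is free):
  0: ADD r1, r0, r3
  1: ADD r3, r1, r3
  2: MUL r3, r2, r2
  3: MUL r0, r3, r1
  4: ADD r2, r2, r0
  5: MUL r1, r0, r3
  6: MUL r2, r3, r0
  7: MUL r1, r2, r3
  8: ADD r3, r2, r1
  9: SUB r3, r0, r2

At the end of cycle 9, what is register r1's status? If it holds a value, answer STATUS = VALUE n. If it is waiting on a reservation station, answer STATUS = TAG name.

STATUS = TAG Mul1

c1: issue ADD r1<-Add1 | r0:2,r1:Add1,r2:2,r3:6
c2: issue ADD r3<-Add2 | r0:2,r1:Add1,r2:2,r3:Add2
c3: issue MUL r3<-Mul1 | r0:2,r1:Add1,r2:2,r3:Mul1
c4: CDB Add1=8; issue MUL r0<-Mul2 | r0:Mul2,r1:8,r2:2,r3:Mul1
c5: issue ADD r2<-Add1 | r0:Mul2,r1:8,r2:Add1,r3:Mul1
c6: stall | r0:Mul2,r1:8,r2:Add1,r3:Mul1
c7: CDB Add2=14; stall | r0:Mul2,r1:8,r2:Add1,r3:Mul1
c8: CDB Mul1=4; issue MUL r1<-Mul1 | r0:Mul2,r1:Mul1,r2:Add1,r3:4
c9: stall | r0:Mul2,r1:Mul1,r2:Add1,r3:4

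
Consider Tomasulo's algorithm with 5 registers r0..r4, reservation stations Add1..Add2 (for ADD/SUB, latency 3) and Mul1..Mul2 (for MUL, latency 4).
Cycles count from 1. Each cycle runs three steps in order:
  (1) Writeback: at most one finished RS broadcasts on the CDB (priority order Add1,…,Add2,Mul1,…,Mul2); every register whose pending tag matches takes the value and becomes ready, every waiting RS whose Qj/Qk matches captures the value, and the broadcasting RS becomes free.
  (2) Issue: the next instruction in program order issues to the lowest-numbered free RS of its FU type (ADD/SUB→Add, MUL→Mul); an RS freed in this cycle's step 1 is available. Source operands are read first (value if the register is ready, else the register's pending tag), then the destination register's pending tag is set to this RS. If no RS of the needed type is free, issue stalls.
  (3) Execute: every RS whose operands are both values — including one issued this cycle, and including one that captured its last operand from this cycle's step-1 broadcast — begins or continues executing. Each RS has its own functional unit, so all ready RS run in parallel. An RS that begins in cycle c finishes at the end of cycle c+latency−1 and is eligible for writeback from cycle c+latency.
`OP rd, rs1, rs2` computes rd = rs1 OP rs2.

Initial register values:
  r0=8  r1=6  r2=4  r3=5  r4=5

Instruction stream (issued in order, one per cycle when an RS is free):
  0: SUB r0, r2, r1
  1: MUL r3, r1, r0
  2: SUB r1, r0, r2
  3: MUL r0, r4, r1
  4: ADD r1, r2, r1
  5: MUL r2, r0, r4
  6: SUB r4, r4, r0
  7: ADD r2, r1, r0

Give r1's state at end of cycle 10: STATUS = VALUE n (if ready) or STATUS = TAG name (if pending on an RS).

STATUS = VALUE -2

  c1: issue SUB r0<-Add1  regs: r0:Add1,r1:6,r2:4,r3:5,r4:5
  c2: issue MUL r3<-Mul1  regs: r0:Add1,r1:6,r2:4,r3:Mul1,r4:5
  c3: issue SUB r1<-Add2  regs: r0:Add1,r1:Add2,r2:4,r3:Mul1,r4:5
  c4: CDB Add1=-2; issue MUL r0<-Mul2  regs: r0:Mul2,r1:Add2,r2:4,r3:Mul1,r4:5
  c5: issue ADD r1<-Add1  regs: r0:Mul2,r1:Add1,r2:4,r3:Mul1,r4:5
  c6: stall  regs: r0:Mul2,r1:Add1,r2:4,r3:Mul1,r4:5
  c7: CDB Add2=-6; stall  regs: r0:Mul2,r1:Add1,r2:4,r3:Mul1,r4:5
  c8: CDB Mul1=-12; issue MUL r2<-Mul1  regs: r0:Mul2,r1:Add1,r2:Mul1,r3:-12,r4:5
  c9: issue SUB r4<-Add2  regs: r0:Mul2,r1:Add1,r2:Mul1,r3:-12,r4:Add2
  c10: CDB Add1=-2; issue ADD r2<-Add1  regs: r0:Mul2,r1:-2,r2:Add1,r3:-12,r4:Add2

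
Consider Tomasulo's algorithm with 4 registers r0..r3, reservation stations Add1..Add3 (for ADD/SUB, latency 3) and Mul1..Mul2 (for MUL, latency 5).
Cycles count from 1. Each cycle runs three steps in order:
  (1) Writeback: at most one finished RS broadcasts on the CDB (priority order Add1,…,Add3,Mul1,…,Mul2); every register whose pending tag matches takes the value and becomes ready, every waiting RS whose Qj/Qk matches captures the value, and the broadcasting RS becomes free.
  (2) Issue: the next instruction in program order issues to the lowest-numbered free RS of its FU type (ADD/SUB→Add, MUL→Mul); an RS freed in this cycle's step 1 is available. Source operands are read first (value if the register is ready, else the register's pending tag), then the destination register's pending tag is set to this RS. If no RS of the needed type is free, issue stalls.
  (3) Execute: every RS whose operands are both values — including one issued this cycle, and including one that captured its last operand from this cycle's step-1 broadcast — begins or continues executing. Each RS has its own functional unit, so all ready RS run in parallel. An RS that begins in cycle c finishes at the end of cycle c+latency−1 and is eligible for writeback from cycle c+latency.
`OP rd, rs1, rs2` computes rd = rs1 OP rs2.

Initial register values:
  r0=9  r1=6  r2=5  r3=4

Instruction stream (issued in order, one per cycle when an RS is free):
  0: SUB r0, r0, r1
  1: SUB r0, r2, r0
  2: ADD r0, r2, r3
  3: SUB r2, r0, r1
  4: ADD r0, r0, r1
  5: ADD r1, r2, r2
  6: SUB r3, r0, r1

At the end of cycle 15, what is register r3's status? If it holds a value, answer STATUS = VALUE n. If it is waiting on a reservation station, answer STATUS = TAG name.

STATUS = VALUE 9

  c1: issue SUB r0<-Add1  regs: r0:Add1,r1:6,r2:5,r3:4
  c2: issue SUB r0<-Add2  regs: r0:Add2,r1:6,r2:5,r3:4
  c3: issue ADD r0<-Add3  regs: r0:Add3,r1:6,r2:5,r3:4
  c4: CDB Add1=3; issue SUB r2<-Add1  regs: r0:Add3,r1:6,r2:Add1,r3:4
  c5: stall  regs: r0:Add3,r1:6,r2:Add1,r3:4
  c6: CDB Add3=9; issue ADD r0<-Add3  regs: r0:Add3,r1:6,r2:Add1,r3:4
  c7: CDB Add2=2; issue ADD r1<-Add2  regs: r0:Add3,r1:Add2,r2:Add1,r3:4
  c8: stall  regs: r0:Add3,r1:Add2,r2:Add1,r3:4
  c9: CDB Add1=3; issue SUB r3<-Add1  regs: r0:Add3,r1:Add2,r2:3,r3:Add1
  c10: CDB Add3=15  regs: r0:15,r1:Add2,r2:3,r3:Add1
  c11: -  regs: r0:15,r1:Add2,r2:3,r3:Add1
  c12: CDB Add2=6  regs: r0:15,r1:6,r2:3,r3:Add1
  c13: -  regs: r0:15,r1:6,r2:3,r3:Add1
  c14: -  regs: r0:15,r1:6,r2:3,r3:Add1
  c15: CDB Add1=9  regs: r0:15,r1:6,r2:3,r3:9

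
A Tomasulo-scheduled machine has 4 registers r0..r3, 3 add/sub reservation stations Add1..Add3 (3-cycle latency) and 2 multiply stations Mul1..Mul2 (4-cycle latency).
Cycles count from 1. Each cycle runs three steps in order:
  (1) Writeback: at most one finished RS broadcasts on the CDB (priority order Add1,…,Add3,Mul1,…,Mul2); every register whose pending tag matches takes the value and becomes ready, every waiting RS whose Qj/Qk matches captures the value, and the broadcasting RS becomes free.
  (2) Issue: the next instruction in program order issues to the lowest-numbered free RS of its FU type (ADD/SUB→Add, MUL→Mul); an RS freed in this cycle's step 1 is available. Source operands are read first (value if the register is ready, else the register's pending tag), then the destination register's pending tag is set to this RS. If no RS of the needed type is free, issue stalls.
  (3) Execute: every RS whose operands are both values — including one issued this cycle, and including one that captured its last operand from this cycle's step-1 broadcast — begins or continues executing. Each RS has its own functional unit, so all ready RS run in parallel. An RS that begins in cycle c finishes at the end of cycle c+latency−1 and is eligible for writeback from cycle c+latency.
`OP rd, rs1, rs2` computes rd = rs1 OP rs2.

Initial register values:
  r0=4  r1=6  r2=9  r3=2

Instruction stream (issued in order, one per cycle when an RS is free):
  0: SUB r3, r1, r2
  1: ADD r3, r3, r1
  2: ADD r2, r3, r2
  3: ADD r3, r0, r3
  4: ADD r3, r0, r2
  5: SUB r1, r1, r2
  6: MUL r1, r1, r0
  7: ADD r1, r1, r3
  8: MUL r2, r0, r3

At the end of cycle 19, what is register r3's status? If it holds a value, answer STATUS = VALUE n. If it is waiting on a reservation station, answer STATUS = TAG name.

STATUS = VALUE 16

c1: issue SUB r3<-Add1 | r0:4,r1:6,r2:9,r3:Add1
c2: issue ADD r3<-Add2 | r0:4,r1:6,r2:9,r3:Add2
c3: issue ADD r2<-Add3 | r0:4,r1:6,r2:Add3,r3:Add2
c4: CDB Add1=-3; issue ADD r3<-Add1 | r0:4,r1:6,r2:Add3,r3:Add1
c5: stall | r0:4,r1:6,r2:Add3,r3:Add1
c6: stall | r0:4,r1:6,r2:Add3,r3:Add1
c7: CDB Add2=3; issue ADD r3<-Add2 | r0:4,r1:6,r2:Add3,r3:Add2
c8: stall | r0:4,r1:6,r2:Add3,r3:Add2
c9: stall | r0:4,r1:6,r2:Add3,r3:Add2
c10: CDB Add1=7; issue SUB r1<-Add1 | r0:4,r1:Add1,r2:Add3,r3:Add2
c11: CDB Add3=12; issue MUL r1<-Mul1 | r0:4,r1:Mul1,r2:12,r3:Add2
c12: issue ADD r1<-Add3 | r0:4,r1:Add3,r2:12,r3:Add2
c13: issue MUL r2<-Mul2 | r0:4,r1:Add3,r2:Mul2,r3:Add2
c14: CDB Add1=-6 | r0:4,r1:Add3,r2:Mul2,r3:Add2
c15: CDB Add2=16 | r0:4,r1:Add3,r2:Mul2,r3:16
c16: - | r0:4,r1:Add3,r2:Mul2,r3:16
c17: - | r0:4,r1:Add3,r2:Mul2,r3:16
c18: CDB Mul1=-24 | r0:4,r1:Add3,r2:Mul2,r3:16
c19: CDB Mul2=64 | r0:4,r1:Add3,r2:64,r3:16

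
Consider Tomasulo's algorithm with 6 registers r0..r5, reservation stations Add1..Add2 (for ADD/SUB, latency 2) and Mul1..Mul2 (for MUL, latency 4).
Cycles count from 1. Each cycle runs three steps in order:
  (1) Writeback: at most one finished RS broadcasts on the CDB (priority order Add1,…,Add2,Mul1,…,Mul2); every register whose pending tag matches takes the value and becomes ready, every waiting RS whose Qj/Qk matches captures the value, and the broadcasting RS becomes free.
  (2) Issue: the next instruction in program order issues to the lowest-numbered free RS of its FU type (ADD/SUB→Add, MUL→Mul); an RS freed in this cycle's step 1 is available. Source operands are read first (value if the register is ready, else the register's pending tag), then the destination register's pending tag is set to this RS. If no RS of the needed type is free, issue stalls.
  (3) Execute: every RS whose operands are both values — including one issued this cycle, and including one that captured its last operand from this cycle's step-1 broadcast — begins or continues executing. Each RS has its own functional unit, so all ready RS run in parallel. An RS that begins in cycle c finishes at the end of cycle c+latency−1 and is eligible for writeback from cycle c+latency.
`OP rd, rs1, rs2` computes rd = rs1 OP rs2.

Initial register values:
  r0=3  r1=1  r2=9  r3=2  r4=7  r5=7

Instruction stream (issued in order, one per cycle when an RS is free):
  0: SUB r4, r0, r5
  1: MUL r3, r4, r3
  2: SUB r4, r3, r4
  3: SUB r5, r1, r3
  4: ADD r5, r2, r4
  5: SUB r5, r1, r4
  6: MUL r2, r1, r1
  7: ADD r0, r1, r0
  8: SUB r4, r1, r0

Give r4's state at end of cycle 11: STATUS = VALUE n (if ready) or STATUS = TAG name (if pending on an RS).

STATUS = VALUE -4

c1: issue SUB r4<-Add1 | r0:3,r1:1,r2:9,r3:2,r4:Add1,r5:7
c2: issue MUL r3<-Mul1 | r0:3,r1:1,r2:9,r3:Mul1,r4:Add1,r5:7
c3: CDB Add1=-4; issue SUB r4<-Add1 | r0:3,r1:1,r2:9,r3:Mul1,r4:Add1,r5:7
c4: issue SUB r5<-Add2 | r0:3,r1:1,r2:9,r3:Mul1,r4:Add1,r5:Add2
c5: stall | r0:3,r1:1,r2:9,r3:Mul1,r4:Add1,r5:Add2
c6: stall | r0:3,r1:1,r2:9,r3:Mul1,r4:Add1,r5:Add2
c7: CDB Mul1=-8; stall | r0:3,r1:1,r2:9,r3:-8,r4:Add1,r5:Add2
c8: stall | r0:3,r1:1,r2:9,r3:-8,r4:Add1,r5:Add2
c9: CDB Add1=-4; issue ADD r5<-Add1 | r0:3,r1:1,r2:9,r3:-8,r4:-4,r5:Add1
c10: CDB Add2=9; issue SUB r5<-Add2 | r0:3,r1:1,r2:9,r3:-8,r4:-4,r5:Add2
c11: CDB Add1=5; issue MUL r2<-Mul1 | r0:3,r1:1,r2:Mul1,r3:-8,r4:-4,r5:Add2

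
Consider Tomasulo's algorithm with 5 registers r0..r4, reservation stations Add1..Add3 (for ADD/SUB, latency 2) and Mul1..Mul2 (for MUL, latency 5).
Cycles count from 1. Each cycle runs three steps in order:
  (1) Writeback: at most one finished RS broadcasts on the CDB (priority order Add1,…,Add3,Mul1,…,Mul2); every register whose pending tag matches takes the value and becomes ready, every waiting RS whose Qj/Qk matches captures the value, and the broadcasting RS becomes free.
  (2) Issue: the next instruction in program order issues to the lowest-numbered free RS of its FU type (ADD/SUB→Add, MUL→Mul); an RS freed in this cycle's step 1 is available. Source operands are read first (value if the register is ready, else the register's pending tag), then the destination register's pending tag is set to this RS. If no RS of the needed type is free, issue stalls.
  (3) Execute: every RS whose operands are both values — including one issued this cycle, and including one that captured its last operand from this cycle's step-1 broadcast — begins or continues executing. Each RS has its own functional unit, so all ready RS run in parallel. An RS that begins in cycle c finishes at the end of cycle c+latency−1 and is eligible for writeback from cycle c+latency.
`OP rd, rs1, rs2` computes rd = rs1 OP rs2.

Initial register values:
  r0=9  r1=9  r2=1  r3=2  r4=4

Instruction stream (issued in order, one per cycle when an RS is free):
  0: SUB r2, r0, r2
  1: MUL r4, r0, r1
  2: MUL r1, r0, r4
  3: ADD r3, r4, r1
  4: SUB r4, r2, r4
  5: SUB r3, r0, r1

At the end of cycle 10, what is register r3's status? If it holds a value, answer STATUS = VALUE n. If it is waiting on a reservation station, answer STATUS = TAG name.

  c1: issue SUB r2<-Add1  regs: r0:9,r1:9,r2:Add1,r3:2,r4:4
  c2: issue MUL r4<-Mul1  regs: r0:9,r1:9,r2:Add1,r3:2,r4:Mul1
  c3: CDB Add1=8; issue MUL r1<-Mul2  regs: r0:9,r1:Mul2,r2:8,r3:2,r4:Mul1
  c4: issue ADD r3<-Add1  regs: r0:9,r1:Mul2,r2:8,r3:Add1,r4:Mul1
  c5: issue SUB r4<-Add2  regs: r0:9,r1:Mul2,r2:8,r3:Add1,r4:Add2
  c6: issue SUB r3<-Add3  regs: r0:9,r1:Mul2,r2:8,r3:Add3,r4:Add2
  c7: CDB Mul1=81  regs: r0:9,r1:Mul2,r2:8,r3:Add3,r4:Add2
  c8: -  regs: r0:9,r1:Mul2,r2:8,r3:Add3,r4:Add2
  c9: CDB Add2=-73  regs: r0:9,r1:Mul2,r2:8,r3:Add3,r4:-73
  c10: -  regs: r0:9,r1:Mul2,r2:8,r3:Add3,r4:-73

STATUS = TAG Add3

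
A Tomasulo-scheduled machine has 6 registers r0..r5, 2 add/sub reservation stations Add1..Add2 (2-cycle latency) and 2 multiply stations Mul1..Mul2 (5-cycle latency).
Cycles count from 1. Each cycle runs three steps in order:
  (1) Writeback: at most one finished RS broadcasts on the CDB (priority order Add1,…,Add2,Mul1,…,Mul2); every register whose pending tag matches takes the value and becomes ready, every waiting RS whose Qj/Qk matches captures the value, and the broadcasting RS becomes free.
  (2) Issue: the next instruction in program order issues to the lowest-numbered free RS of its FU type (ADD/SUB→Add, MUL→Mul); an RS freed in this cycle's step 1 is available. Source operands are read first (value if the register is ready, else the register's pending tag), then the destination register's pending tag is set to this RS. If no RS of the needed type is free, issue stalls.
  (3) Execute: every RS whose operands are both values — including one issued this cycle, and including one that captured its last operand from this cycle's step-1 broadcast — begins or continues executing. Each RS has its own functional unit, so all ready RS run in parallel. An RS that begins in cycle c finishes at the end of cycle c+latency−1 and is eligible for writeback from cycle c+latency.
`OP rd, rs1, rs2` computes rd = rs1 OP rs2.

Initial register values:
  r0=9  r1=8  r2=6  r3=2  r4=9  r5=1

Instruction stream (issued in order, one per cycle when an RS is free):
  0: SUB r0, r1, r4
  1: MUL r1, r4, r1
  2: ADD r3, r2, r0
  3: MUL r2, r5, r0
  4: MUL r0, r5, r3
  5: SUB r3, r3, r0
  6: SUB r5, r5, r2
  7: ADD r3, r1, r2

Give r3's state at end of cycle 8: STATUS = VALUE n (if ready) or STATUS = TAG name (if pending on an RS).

STATUS = TAG Add1

  c1: issue SUB r0<-Add1  regs: r0:Add1,r1:8,r2:6,r3:2,r4:9,r5:1
  c2: issue MUL r1<-Mul1  regs: r0:Add1,r1:Mul1,r2:6,r3:2,r4:9,r5:1
  c3: CDB Add1=-1; issue ADD r3<-Add1  regs: r0:-1,r1:Mul1,r2:6,r3:Add1,r4:9,r5:1
  c4: issue MUL r2<-Mul2  regs: r0:-1,r1:Mul1,r2:Mul2,r3:Add1,r4:9,r5:1
  c5: CDB Add1=5; stall  regs: r0:-1,r1:Mul1,r2:Mul2,r3:5,r4:9,r5:1
  c6: stall  regs: r0:-1,r1:Mul1,r2:Mul2,r3:5,r4:9,r5:1
  c7: CDB Mul1=72; issue MUL r0<-Mul1  regs: r0:Mul1,r1:72,r2:Mul2,r3:5,r4:9,r5:1
  c8: issue SUB r3<-Add1  regs: r0:Mul1,r1:72,r2:Mul2,r3:Add1,r4:9,r5:1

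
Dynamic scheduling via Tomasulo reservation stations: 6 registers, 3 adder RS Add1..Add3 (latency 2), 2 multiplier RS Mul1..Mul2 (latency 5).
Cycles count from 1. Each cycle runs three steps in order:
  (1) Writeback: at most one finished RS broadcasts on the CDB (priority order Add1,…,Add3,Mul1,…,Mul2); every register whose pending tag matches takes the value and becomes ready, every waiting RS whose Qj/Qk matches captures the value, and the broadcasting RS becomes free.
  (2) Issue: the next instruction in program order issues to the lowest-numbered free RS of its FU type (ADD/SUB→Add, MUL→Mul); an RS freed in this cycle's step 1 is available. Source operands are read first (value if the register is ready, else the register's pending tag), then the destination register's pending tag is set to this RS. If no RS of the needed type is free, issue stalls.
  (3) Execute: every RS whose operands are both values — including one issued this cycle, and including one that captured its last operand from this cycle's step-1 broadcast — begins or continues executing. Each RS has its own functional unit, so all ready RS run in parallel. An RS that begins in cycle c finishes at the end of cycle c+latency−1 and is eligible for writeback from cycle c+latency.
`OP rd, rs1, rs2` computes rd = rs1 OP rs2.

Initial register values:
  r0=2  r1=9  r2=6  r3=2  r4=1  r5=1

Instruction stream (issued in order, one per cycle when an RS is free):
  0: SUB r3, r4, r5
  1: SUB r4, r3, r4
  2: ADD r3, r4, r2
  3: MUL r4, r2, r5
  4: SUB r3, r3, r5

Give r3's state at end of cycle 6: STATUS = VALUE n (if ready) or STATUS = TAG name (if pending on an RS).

STATUS = TAG Add2

  c1: issue SUB r3<-Add1  regs: r0:2,r1:9,r2:6,r3:Add1,r4:1,r5:1
  c2: issue SUB r4<-Add2  regs: r0:2,r1:9,r2:6,r3:Add1,r4:Add2,r5:1
  c3: CDB Add1=0; issue ADD r3<-Add1  regs: r0:2,r1:9,r2:6,r3:Add1,r4:Add2,r5:1
  c4: issue MUL r4<-Mul1  regs: r0:2,r1:9,r2:6,r3:Add1,r4:Mul1,r5:1
  c5: CDB Add2=-1; issue SUB r3<-Add2  regs: r0:2,r1:9,r2:6,r3:Add2,r4:Mul1,r5:1
  c6: -  regs: r0:2,r1:9,r2:6,r3:Add2,r4:Mul1,r5:1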